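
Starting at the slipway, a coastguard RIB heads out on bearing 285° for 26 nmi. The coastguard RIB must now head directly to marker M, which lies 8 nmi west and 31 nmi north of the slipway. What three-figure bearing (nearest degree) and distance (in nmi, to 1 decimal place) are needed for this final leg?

Leg 1 (285°, 26 nmi): east 26 sin 285° = -25.11, north 26 cos 285° = 6.73
Current position: (-25.11, 6.73). Target: (-8, 31). Remaining: Δeast = 17.11, Δnorth = 24.27.
Bearing = atan2(17.11, 24.27) mod 360° = 35.19°; distance = √((17.11)² + (24.27)²) = 29.698 nmi.

035°, 29.7 nmi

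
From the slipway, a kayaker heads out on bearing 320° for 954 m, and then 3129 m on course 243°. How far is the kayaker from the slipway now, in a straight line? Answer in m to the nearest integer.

Leg 1 (320°, 954 m): east 954 sin 320° = -613.22, north 954 cos 320° = 730.81
Leg 2 (243°, 3129 m): east 3129 sin 243° = -2787.96, north 3129 cos 243° = -1420.54
Net: -3401.18 east, -689.73 north. Distance = √((-3401.18)² + (-689.73)²) = 3470.410 m.

3470 m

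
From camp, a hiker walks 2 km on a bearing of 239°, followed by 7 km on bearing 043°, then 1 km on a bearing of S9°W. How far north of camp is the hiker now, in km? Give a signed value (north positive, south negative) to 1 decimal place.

Leg 1 (239°, 2 km): east 2 sin 239° = -1.71, north 2 cos 239° = -1.03
Leg 2 (043°, 7 km): east 7 sin 43° = 4.77, north 7 cos 43° = 5.12
Leg 3 (S9°W, 1 km): east 1 sin 189° = -0.16, north 1 cos 189° = -0.99
Net north component: 3.10 km.

3.1 km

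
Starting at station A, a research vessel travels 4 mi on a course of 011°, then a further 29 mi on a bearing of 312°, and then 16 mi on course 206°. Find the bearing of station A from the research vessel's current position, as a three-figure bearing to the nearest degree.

Leg 1 (011°, 4 mi): east 4 sin 11° = 0.76, north 4 cos 11° = 3.93
Leg 2 (312°, 29 mi): east 29 sin 312° = -21.55, north 29 cos 312° = 19.40
Leg 3 (206°, 16 mi): east 16 sin 206° = -7.01, north 16 cos 206° = -14.38
Net displacement: -27.80 east, 8.95 north. Direction back to start is (27.80, -8.95): bearing = atan2(27.80, -8.95) mod 360° = 107.85° ≈ 108°.

108°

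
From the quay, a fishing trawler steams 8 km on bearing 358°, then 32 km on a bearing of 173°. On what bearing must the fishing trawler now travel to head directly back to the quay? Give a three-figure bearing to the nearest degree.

351°

Leg 1 (358°, 8 km): east 8 sin 358° = -0.28, north 8 cos 358° = 8.00
Leg 2 (173°, 32 km): east 32 sin 173° = 3.90, north 32 cos 173° = -31.76
Net displacement: 3.62 east, -23.77 north. Direction back to start is (-3.62, 23.77): bearing = atan2(-3.62, 23.77) mod 360° = 351.34° ≈ 351°.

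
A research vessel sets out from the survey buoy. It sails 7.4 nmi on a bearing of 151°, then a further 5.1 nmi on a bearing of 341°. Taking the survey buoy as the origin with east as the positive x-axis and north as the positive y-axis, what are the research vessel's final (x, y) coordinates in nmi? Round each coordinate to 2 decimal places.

Leg 1 (151°, 7.4 nmi): east 7.4 sin 151° = 3.59, north 7.4 cos 151° = -6.47
Leg 2 (341°, 5.1 nmi): east 5.1 sin 341° = -1.66, north 5.1 cos 341° = 4.82
Summing: 1.93 nmi east, -1.65 nmi north → (1.93, -1.65).

(1.93, -1.65)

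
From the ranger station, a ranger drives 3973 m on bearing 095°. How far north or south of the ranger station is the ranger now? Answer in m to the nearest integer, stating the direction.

Leg 1 (095°, 3973 m): east 3973 sin 95° = 3957.88, north 3973 cos 95° = -346.27
Net north component: -346.27 m.

346 m south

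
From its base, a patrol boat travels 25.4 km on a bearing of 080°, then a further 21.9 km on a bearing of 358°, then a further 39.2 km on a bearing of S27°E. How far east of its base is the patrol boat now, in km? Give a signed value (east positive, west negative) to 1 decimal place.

42.0 km

Leg 1 (080°, 25.4 km): east 25.4 sin 80° = 25.01, north 25.4 cos 80° = 4.41
Leg 2 (358°, 21.9 km): east 21.9 sin 358° = -0.76, north 21.9 cos 358° = 21.89
Leg 3 (S27°E, 39.2 km): east 39.2 sin 153° = 17.80, north 39.2 cos 153° = -34.93
Net east component: 42.05 km.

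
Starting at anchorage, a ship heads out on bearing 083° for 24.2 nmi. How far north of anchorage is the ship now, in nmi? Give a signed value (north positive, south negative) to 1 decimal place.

Leg 1 (083°, 24.2 nmi): east 24.2 sin 83° = 24.02, north 24.2 cos 83° = 2.95
Net north component: 2.95 nmi.

2.9 nmi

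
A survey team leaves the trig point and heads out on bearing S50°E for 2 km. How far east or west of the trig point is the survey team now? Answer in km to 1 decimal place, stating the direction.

Leg 1 (S50°E, 2 km): east 2 sin 130° = 1.53, north 2 cos 130° = -1.29
Net east component: 1.53 km.

1.5 km east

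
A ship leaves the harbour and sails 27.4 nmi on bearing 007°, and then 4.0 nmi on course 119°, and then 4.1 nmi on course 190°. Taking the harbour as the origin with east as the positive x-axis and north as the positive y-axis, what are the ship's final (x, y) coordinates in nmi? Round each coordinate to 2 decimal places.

(6.13, 21.22)

Leg 1 (007°, 27.4 nmi): east 27.4 sin 7° = 3.34, north 27.4 cos 7° = 27.20
Leg 2 (119°, 4.0 nmi): east 4.0 sin 119° = 3.50, north 4.0 cos 119° = -1.94
Leg 3 (190°, 4.1 nmi): east 4.1 sin 190° = -0.71, north 4.1 cos 190° = -4.04
Summing: 6.13 nmi east, 21.22 nmi north → (6.13, 21.22).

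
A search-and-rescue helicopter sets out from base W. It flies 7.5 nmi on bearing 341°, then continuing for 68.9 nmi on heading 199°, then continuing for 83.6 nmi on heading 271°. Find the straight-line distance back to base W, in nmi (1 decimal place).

Leg 1 (341°, 7.5 nmi): east 7.5 sin 341° = -2.44, north 7.5 cos 341° = 7.09
Leg 2 (199°, 68.9 nmi): east 68.9 sin 199° = -22.43, north 68.9 cos 199° = -65.15
Leg 3 (271°, 83.6 nmi): east 83.6 sin 271° = -83.59, north 83.6 cos 271° = 1.46
Net: -108.46 east, -56.60 north. Distance = √((-108.46)² + (-56.60)²) = 122.339 nmi.

122.3 nmi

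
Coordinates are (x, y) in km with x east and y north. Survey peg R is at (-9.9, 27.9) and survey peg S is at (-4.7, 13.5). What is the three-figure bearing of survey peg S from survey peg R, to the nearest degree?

Δeast = -4.7 − -9.9 = 5.20; Δnorth = 13.5 − 27.9 = -14.40.
Bearing = atan2(Δeast, Δnorth) mod 360° = 160.14° ≈ 160°.

160°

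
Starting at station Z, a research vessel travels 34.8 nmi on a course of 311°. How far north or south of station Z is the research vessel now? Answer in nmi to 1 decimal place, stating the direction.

Leg 1 (311°, 34.8 nmi): east 34.8 sin 311° = -26.26, north 34.8 cos 311° = 22.83
Net north component: 22.83 nmi.

22.8 nmi north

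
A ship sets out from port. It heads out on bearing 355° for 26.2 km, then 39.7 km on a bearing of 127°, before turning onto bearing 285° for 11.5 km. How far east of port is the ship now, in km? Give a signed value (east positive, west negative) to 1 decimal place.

18.3 km

Leg 1 (355°, 26.2 km): east 26.2 sin 355° = -2.28, north 26.2 cos 355° = 26.10
Leg 2 (127°, 39.7 km): east 39.7 sin 127° = 31.71, north 39.7 cos 127° = -23.89
Leg 3 (285°, 11.5 km): east 11.5 sin 285° = -11.11, north 11.5 cos 285° = 2.98
Net east component: 18.31 km.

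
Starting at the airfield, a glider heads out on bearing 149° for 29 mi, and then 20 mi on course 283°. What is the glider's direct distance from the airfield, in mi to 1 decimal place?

Leg 1 (149°, 29 mi): east 29 sin 149° = 14.94, north 29 cos 149° = -24.86
Leg 2 (283°, 20 mi): east 20 sin 283° = -19.49, north 20 cos 283° = 4.50
Net: -4.55 east, -20.36 north. Distance = √((-4.55)² + (-20.36)²) = 20.861 mi.

20.9 mi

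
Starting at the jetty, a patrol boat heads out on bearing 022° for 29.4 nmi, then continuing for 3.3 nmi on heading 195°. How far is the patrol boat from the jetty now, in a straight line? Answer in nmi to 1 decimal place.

26.1 nmi

Leg 1 (022°, 29.4 nmi): east 29.4 sin 22° = 11.01, north 29.4 cos 22° = 27.26
Leg 2 (195°, 3.3 nmi): east 3.3 sin 195° = -0.85, north 3.3 cos 195° = -3.19
Net: 10.16 east, 24.07 north. Distance = √((10.16)² + (24.07)²) = 26.128 nmi.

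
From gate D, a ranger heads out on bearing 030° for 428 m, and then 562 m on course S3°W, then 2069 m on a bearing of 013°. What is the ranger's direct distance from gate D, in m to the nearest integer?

Leg 1 (030°, 428 m): east 428 sin 30° = 214.00, north 428 cos 30° = 370.66
Leg 2 (S3°W, 562 m): east 562 sin 183° = -29.41, north 562 cos 183° = -561.23
Leg 3 (013°, 2069 m): east 2069 sin 13° = 465.42, north 2069 cos 13° = 2015.97
Net: 650.01 east, 1825.40 north. Distance = √((650.01)² + (1825.40)²) = 1937.680 m.

1938 m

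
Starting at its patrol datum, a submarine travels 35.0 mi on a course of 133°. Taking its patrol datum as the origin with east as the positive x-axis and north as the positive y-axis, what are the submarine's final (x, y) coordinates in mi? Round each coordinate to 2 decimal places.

Leg 1 (133°, 35.0 mi): east 35.0 sin 133° = 25.60, north 35.0 cos 133° = -23.87
Summing: 25.60 mi east, -23.87 mi north → (25.60, -23.87).

(25.60, -23.87)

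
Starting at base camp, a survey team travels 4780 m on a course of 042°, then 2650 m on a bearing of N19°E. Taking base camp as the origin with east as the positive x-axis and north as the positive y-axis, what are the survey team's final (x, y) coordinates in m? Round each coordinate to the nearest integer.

Leg 1 (042°, 4780 m): east 4780 sin 42° = 3198.44, north 4780 cos 42° = 3552.23
Leg 2 (N19°E, 2650 m): east 2650 sin 19° = 862.76, north 2650 cos 19° = 2505.62
Summing: 4061.20 m east, 6057.86 m north → (4061, 6058).

(4061, 6058)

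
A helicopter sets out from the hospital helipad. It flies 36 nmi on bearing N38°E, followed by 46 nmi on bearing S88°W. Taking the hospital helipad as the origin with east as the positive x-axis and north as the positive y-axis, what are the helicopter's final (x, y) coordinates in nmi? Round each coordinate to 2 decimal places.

(-23.81, 26.76)

Leg 1 (N38°E, 36 nmi): east 36 sin 38° = 22.16, north 36 cos 38° = 28.37
Leg 2 (S88°W, 46 nmi): east 46 sin 268° = -45.97, north 46 cos 268° = -1.61
Summing: -23.81 nmi east, 26.76 nmi north → (-23.81, 26.76).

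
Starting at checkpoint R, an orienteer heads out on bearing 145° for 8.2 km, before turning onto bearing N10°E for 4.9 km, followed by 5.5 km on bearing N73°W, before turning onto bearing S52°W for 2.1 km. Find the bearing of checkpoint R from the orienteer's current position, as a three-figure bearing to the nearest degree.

041°

Leg 1 (145°, 8.2 km): east 8.2 sin 145° = 4.70, north 8.2 cos 145° = -6.72
Leg 2 (N10°E, 4.9 km): east 4.9 sin 10° = 0.85, north 4.9 cos 10° = 4.83
Leg 3 (N73°W, 5.5 km): east 5.5 sin 287° = -5.26, north 5.5 cos 287° = 1.61
Leg 4 (S52°W, 2.1 km): east 2.1 sin 232° = -1.65, north 2.1 cos 232° = -1.29
Net displacement: -1.36 east, -1.58 north. Direction back to start is (1.36, 1.58): bearing = atan2(1.36, 1.58) mod 360° = 40.79° ≈ 041°.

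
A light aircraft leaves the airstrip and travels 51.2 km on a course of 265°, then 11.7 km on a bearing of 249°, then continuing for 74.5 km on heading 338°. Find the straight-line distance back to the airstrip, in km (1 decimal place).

108.3 km

Leg 1 (265°, 51.2 km): east 51.2 sin 265° = -51.01, north 51.2 cos 265° = -4.46
Leg 2 (249°, 11.7 km): east 11.7 sin 249° = -10.92, north 11.7 cos 249° = -4.19
Leg 3 (338°, 74.5 km): east 74.5 sin 338° = -27.91, north 74.5 cos 338° = 69.08
Net: -89.84 east, 60.42 north. Distance = √((-89.84)² + (60.42)²) = 108.264 km.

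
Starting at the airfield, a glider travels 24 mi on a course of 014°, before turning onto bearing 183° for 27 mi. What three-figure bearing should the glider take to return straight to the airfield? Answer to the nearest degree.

310°

Leg 1 (014°, 24 mi): east 24 sin 14° = 5.81, north 24 cos 14° = 23.29
Leg 2 (183°, 27 mi): east 27 sin 183° = -1.41, north 27 cos 183° = -26.96
Net displacement: 4.39 east, -3.68 north. Direction back to start is (-4.39, 3.68): bearing = atan2(-4.39, 3.68) mod 360° = 309.92° ≈ 310°.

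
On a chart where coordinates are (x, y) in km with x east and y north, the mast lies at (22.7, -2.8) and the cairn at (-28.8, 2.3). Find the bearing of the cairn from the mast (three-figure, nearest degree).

276°

Δeast = -28.8 − 22.7 = -51.50; Δnorth = 2.3 − -2.8 = 5.10.
Bearing = atan2(Δeast, Δnorth) mod 360° = 275.66° ≈ 276°.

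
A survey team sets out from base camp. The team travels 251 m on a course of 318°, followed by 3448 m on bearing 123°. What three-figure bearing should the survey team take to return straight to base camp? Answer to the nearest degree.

302°

Leg 1 (318°, 251 m): east 251 sin 318° = -167.95, north 251 cos 318° = 186.53
Leg 2 (123°, 3448 m): east 3448 sin 123° = 2891.74, north 3448 cos 123° = -1877.92
Net displacement: 2723.78 east, -1691.39 north. Direction back to start is (-2723.78, 1691.39): bearing = atan2(-2723.78, 1691.39) mod 360° = 301.84° ≈ 302°.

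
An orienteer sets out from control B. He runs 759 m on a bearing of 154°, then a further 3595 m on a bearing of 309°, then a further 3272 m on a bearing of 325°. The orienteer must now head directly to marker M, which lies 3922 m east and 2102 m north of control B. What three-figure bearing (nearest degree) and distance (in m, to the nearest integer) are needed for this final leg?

Leg 1 (154°, 759 m): east 759 sin 154° = 332.72, north 759 cos 154° = -682.18
Leg 2 (309°, 3595 m): east 3595 sin 309° = -2793.84, north 3595 cos 309° = 2262.41
Leg 3 (325°, 3272 m): east 3272 sin 325° = -1876.74, north 3272 cos 325° = 2680.27
Current position: (-4337.86, 4260.49). Target: (3922, 2102). Remaining: Δeast = 8259.86, Δnorth = -2158.49.
Bearing = atan2(8259.86, -2158.49) mod 360° = 104.65°; distance = √((8259.86)² + (-2158.49)²) = 8537.232 m.

105°, 8537 m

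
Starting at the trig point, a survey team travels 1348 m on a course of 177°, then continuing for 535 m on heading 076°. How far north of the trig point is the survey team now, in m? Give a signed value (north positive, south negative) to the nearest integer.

Leg 1 (177°, 1348 m): east 1348 sin 177° = 70.55, north 1348 cos 177° = -1346.15
Leg 2 (076°, 535 m): east 535 sin 76° = 519.11, north 535 cos 76° = 129.43
Net north component: -1216.72 m.

-1217 m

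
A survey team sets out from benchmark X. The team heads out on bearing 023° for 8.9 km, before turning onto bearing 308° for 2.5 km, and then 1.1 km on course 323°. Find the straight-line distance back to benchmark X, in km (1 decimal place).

Leg 1 (023°, 8.9 km): east 8.9 sin 23° = 3.48, north 8.9 cos 23° = 8.19
Leg 2 (308°, 2.5 km): east 2.5 sin 308° = -1.97, north 2.5 cos 308° = 1.54
Leg 3 (323°, 1.1 km): east 1.1 sin 323° = -0.66, north 1.1 cos 323° = 0.88
Net: 0.85 east, 10.61 north. Distance = √((0.85)² + (10.61)²) = 10.644 km.

10.6 km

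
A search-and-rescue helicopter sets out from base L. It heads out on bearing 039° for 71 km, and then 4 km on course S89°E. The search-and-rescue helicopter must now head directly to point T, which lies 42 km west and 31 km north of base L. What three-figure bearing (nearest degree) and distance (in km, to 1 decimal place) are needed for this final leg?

Leg 1 (039°, 71 km): east 71 sin 39° = 44.68, north 71 cos 39° = 55.18
Leg 2 (S89°E, 4 km): east 4 sin 91° = 4.00, north 4 cos 91° = -0.07
Current position: (48.68, 55.11). Target: (-42, 31). Remaining: Δeast = -90.68, Δnorth = -24.11.
Bearing = atan2(-90.68, -24.11) mod 360° = 255.11°; distance = √((-90.68)² + (-24.11)²) = 93.831 km.

255°, 93.8 km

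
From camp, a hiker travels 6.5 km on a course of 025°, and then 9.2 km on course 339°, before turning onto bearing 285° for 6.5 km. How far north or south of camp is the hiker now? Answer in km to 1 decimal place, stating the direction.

Leg 1 (025°, 6.5 km): east 6.5 sin 25° = 2.75, north 6.5 cos 25° = 5.89
Leg 2 (339°, 9.2 km): east 9.2 sin 339° = -3.30, north 9.2 cos 339° = 8.59
Leg 3 (285°, 6.5 km): east 6.5 sin 285° = -6.28, north 6.5 cos 285° = 1.68
Net north component: 16.16 km.

16.2 km north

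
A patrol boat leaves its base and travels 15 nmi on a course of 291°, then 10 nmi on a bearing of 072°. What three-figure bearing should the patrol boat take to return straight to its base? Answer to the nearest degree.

152°

Leg 1 (291°, 15 nmi): east 15 sin 291° = -14.00, north 15 cos 291° = 5.38
Leg 2 (072°, 10 nmi): east 10 sin 72° = 9.51, north 10 cos 72° = 3.09
Net displacement: -4.49 east, 8.47 north. Direction back to start is (4.49, -8.47): bearing = atan2(4.49, -8.47) mod 360° = 152.04° ≈ 152°.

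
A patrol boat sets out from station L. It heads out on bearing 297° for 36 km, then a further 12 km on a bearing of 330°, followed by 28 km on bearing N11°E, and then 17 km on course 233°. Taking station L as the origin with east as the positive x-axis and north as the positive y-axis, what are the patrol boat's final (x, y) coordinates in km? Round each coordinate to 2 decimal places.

(-46.31, 43.99)

Leg 1 (297°, 36 km): east 36 sin 297° = -32.08, north 36 cos 297° = 16.34
Leg 2 (330°, 12 km): east 12 sin 330° = -6.00, north 12 cos 330° = 10.39
Leg 3 (N11°E, 28 km): east 28 sin 11° = 5.34, north 28 cos 11° = 27.49
Leg 4 (233°, 17 km): east 17 sin 233° = -13.58, north 17 cos 233° = -10.23
Summing: -46.31 km east, 43.99 km north → (-46.31, 43.99).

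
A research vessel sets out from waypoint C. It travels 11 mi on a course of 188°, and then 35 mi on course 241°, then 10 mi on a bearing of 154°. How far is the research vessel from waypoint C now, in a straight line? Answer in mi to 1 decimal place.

46.1 mi

Leg 1 (188°, 11 mi): east 11 sin 188° = -1.53, north 11 cos 188° = -10.89
Leg 2 (241°, 35 mi): east 35 sin 241° = -30.61, north 35 cos 241° = -16.97
Leg 3 (154°, 10 mi): east 10 sin 154° = 4.38, north 10 cos 154° = -8.99
Net: -27.76 east, -36.85 north. Distance = √((-27.76)² + (-36.85)²) = 46.135 mi.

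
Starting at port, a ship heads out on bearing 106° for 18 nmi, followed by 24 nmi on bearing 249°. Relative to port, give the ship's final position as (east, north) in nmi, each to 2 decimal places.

Leg 1 (106°, 18 nmi): east 18 sin 106° = 17.30, north 18 cos 106° = -4.96
Leg 2 (249°, 24 nmi): east 24 sin 249° = -22.41, north 24 cos 249° = -8.60
Summing: -5.10 nmi east, -13.56 nmi north → (-5.10, -13.56).

(-5.10, -13.56)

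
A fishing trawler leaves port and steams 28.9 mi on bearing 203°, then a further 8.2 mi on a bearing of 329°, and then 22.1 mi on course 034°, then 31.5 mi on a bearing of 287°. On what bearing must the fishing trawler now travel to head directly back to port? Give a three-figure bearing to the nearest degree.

103°

Leg 1 (203°, 28.9 mi): east 28.9 sin 203° = -11.29, north 28.9 cos 203° = -26.60
Leg 2 (329°, 8.2 mi): east 8.2 sin 329° = -4.22, north 8.2 cos 329° = 7.03
Leg 3 (034°, 22.1 mi): east 22.1 sin 34° = 12.36, north 22.1 cos 34° = 18.32
Leg 4 (287°, 31.5 mi): east 31.5 sin 287° = -30.12, north 31.5 cos 287° = 9.21
Net displacement: -33.28 east, 7.96 north. Direction back to start is (33.28, -7.96): bearing = atan2(33.28, -7.96) mod 360° = 103.45° ≈ 103°.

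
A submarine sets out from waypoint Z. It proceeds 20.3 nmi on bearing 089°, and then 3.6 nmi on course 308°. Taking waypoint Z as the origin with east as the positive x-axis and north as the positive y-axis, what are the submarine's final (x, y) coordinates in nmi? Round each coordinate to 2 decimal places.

(17.46, 2.57)

Leg 1 (089°, 20.3 nmi): east 20.3 sin 89° = 20.30, north 20.3 cos 89° = 0.35
Leg 2 (308°, 3.6 nmi): east 3.6 sin 308° = -2.84, north 3.6 cos 308° = 2.22
Summing: 17.46 nmi east, 2.57 nmi north → (17.46, 2.57).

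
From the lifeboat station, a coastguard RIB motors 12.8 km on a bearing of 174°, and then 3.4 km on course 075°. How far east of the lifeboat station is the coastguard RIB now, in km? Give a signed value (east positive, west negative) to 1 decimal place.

Leg 1 (174°, 12.8 km): east 12.8 sin 174° = 1.34, north 12.8 cos 174° = -12.73
Leg 2 (075°, 3.4 km): east 3.4 sin 75° = 3.28, north 3.4 cos 75° = 0.88
Net east component: 4.62 km.

4.6 km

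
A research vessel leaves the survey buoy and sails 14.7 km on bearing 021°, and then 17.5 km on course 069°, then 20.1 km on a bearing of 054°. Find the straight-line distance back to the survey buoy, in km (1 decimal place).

49.5 km

Leg 1 (021°, 14.7 km): east 14.7 sin 21° = 5.27, north 14.7 cos 21° = 13.72
Leg 2 (069°, 17.5 km): east 17.5 sin 69° = 16.34, north 17.5 cos 69° = 6.27
Leg 3 (054°, 20.1 km): east 20.1 sin 54° = 16.26, north 20.1 cos 54° = 11.81
Net: 37.87 east, 31.81 north. Distance = √((37.87)² + (31.81)²) = 49.455 km.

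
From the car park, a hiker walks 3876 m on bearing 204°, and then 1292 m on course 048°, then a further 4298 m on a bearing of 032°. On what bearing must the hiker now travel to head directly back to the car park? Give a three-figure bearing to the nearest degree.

Leg 1 (204°, 3876 m): east 3876 sin 204° = -1576.51, north 3876 cos 204° = -3540.90
Leg 2 (048°, 1292 m): east 1292 sin 48° = 960.14, north 1292 cos 48° = 864.52
Leg 3 (032°, 4298 m): east 4298 sin 32° = 2277.59, north 4298 cos 32° = 3644.91
Net displacement: 1661.22 east, 968.53 north. Direction back to start is (-1661.22, -968.53): bearing = atan2(-1661.22, -968.53) mod 360° = 239.76° ≈ 240°.

240°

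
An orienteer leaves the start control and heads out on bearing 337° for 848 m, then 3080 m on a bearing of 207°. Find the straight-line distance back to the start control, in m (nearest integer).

Leg 1 (337°, 848 m): east 848 sin 337° = -331.34, north 848 cos 337° = 780.59
Leg 2 (207°, 3080 m): east 3080 sin 207° = -1398.29, north 3080 cos 207° = -2744.30
Net: -1729.63 east, -1963.71 north. Distance = √((-1729.63)² + (-1963.71)²) = 2616.828 m.

2617 m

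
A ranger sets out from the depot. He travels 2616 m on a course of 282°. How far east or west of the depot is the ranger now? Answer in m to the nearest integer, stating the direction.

Leg 1 (282°, 2616 m): east 2616 sin 282° = -2558.83, north 2616 cos 282° = 543.90
Net east component: -2558.83 m.

2559 m west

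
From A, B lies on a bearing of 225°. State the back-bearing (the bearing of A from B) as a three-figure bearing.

045°

Back-bearing = 225° − 180° = 045°.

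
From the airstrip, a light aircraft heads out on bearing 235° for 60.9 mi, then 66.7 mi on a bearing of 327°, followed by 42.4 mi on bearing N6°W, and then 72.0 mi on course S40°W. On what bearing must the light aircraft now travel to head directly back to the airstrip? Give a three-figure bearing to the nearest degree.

093°

Leg 1 (235°, 60.9 mi): east 60.9 sin 235° = -49.89, north 60.9 cos 235° = -34.93
Leg 2 (327°, 66.7 mi): east 66.7 sin 327° = -36.33, north 66.7 cos 327° = 55.94
Leg 3 (N6°W, 42.4 mi): east 42.4 sin 354° = -4.43, north 42.4 cos 354° = 42.17
Leg 4 (S40°W, 72.0 mi): east 72.0 sin 220° = -46.28, north 72.0 cos 220° = -55.16
Net displacement: -136.93 east, 8.02 north. Direction back to start is (136.93, -8.02): bearing = atan2(136.93, -8.02) mod 360° = 93.35° ≈ 093°.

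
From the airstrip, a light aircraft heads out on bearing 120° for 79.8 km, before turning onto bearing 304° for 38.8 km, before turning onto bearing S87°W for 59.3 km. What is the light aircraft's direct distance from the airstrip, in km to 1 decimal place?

Leg 1 (120°, 79.8 km): east 79.8 sin 120° = 69.11, north 79.8 cos 120° = -39.90
Leg 2 (304°, 38.8 km): east 38.8 sin 304° = -32.17, north 38.8 cos 304° = 21.70
Leg 3 (S87°W, 59.3 km): east 59.3 sin 267° = -59.22, north 59.3 cos 267° = -3.10
Net: -22.28 east, -21.31 north. Distance = √((-22.28)² + (-21.31)²) = 30.826 km.

30.8 km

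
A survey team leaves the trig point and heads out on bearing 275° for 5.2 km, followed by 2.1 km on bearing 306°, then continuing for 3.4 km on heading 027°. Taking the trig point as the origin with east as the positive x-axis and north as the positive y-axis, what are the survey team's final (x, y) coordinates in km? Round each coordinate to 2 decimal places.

(-5.34, 4.72)

Leg 1 (275°, 5.2 km): east 5.2 sin 275° = -5.18, north 5.2 cos 275° = 0.45
Leg 2 (306°, 2.1 km): east 2.1 sin 306° = -1.70, north 2.1 cos 306° = 1.23
Leg 3 (027°, 3.4 km): east 3.4 sin 27° = 1.54, north 3.4 cos 27° = 3.03
Summing: -5.34 km east, 4.72 km north → (-5.34, 4.72).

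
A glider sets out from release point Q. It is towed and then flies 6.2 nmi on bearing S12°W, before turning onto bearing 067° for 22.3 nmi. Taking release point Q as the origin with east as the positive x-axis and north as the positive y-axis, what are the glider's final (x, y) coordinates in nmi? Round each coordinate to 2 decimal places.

Leg 1 (S12°W, 6.2 nmi): east 6.2 sin 192° = -1.29, north 6.2 cos 192° = -6.06
Leg 2 (067°, 22.3 nmi): east 22.3 sin 67° = 20.53, north 22.3 cos 67° = 8.71
Summing: 19.24 nmi east, 2.65 nmi north → (19.24, 2.65).

(19.24, 2.65)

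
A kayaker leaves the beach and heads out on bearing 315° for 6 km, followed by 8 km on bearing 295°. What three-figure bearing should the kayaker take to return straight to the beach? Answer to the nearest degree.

124°

Leg 1 (315°, 6 km): east 6 sin 315° = -4.24, north 6 cos 315° = 4.24
Leg 2 (295°, 8 km): east 8 sin 295° = -7.25, north 8 cos 295° = 3.38
Net displacement: -11.49 east, 7.62 north. Direction back to start is (11.49, -7.62): bearing = atan2(11.49, -7.62) mod 360° = 123.56° ≈ 124°.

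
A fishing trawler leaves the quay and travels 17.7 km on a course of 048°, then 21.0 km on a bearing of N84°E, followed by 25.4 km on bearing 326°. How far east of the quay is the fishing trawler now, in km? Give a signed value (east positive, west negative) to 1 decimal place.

Leg 1 (048°, 17.7 km): east 17.7 sin 48° = 13.15, north 17.7 cos 48° = 11.84
Leg 2 (N84°E, 21.0 km): east 21.0 sin 84° = 20.88, north 21.0 cos 84° = 2.20
Leg 3 (326°, 25.4 km): east 25.4 sin 326° = -14.20, north 25.4 cos 326° = 21.06
Net east component: 19.84 km.

19.8 km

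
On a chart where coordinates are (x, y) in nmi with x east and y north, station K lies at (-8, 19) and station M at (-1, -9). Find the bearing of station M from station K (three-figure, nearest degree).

166°

Δeast = -1 − -8 = 7.00; Δnorth = -9 − 19 = -28.00.
Bearing = atan2(Δeast, Δnorth) mod 360° = 165.96° ≈ 166°.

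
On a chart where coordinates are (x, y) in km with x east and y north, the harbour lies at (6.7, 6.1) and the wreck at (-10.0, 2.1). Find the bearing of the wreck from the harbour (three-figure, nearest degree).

257°

Δeast = -10.0 − 6.7 = -16.70; Δnorth = 2.1 − 6.1 = -4.00.
Bearing = atan2(Δeast, Δnorth) mod 360° = 256.53° ≈ 257°.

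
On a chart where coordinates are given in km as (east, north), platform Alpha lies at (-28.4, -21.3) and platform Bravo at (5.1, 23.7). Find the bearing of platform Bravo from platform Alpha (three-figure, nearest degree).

Δeast = 5.1 − -28.4 = 33.50; Δnorth = 23.7 − -21.3 = 45.00.
Bearing = atan2(Δeast, Δnorth) mod 360° = 36.67° ≈ 037°.

037°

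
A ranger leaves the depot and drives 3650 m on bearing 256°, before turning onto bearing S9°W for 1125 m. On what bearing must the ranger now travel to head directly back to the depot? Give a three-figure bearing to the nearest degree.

Leg 1 (256°, 3650 m): east 3650 sin 256° = -3541.58, north 3650 cos 256° = -883.01
Leg 2 (S9°W, 1125 m): east 1125 sin 189° = -175.99, north 1125 cos 189° = -1111.15
Net displacement: -3717.57 east, -1994.16 north. Direction back to start is (3717.57, 1994.16): bearing = atan2(3717.57, 1994.16) mod 360° = 61.79° ≈ 062°.

062°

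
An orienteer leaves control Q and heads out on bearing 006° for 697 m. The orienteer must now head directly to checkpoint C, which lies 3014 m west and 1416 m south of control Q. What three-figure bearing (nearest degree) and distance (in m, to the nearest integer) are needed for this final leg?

Leg 1 (006°, 697 m): east 697 sin 6° = 72.86, north 697 cos 6° = 693.18
Current position: (72.86, 693.18). Target: (-3014, -1416). Remaining: Δeast = -3086.86, Δnorth = -2109.18.
Bearing = atan2(-3086.86, -2109.18) mod 360° = 235.66°; distance = √((-3086.86)² + (-2109.18)²) = 3738.627 m.

236°, 3739 m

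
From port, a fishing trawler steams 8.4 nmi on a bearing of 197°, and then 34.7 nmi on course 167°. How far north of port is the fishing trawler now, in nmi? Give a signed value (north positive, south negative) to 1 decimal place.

Leg 1 (197°, 8.4 nmi): east 8.4 sin 197° = -2.46, north 8.4 cos 197° = -8.03
Leg 2 (167°, 34.7 nmi): east 34.7 sin 167° = 7.81, north 34.7 cos 167° = -33.81
Net north component: -41.84 nmi.

-41.8 nmi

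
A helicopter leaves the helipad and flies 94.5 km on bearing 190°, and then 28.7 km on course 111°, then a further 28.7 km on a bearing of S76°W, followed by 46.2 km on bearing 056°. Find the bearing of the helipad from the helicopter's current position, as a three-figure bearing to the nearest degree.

346°

Leg 1 (190°, 94.5 km): east 94.5 sin 190° = -16.41, north 94.5 cos 190° = -93.06
Leg 2 (111°, 28.7 km): east 28.7 sin 111° = 26.79, north 28.7 cos 111° = -10.29
Leg 3 (S76°W, 28.7 km): east 28.7 sin 256° = -27.85, north 28.7 cos 256° = -6.94
Leg 4 (056°, 46.2 km): east 46.2 sin 56° = 38.30, north 46.2 cos 56° = 25.83
Net displacement: 20.84 east, -84.46 north. Direction back to start is (-20.84, 84.46): bearing = atan2(-20.84, 84.46) mod 360° = 346.14° ≈ 346°.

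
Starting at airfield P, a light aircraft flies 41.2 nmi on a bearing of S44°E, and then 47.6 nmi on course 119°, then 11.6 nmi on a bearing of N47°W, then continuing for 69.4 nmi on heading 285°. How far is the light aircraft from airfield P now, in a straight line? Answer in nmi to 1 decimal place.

Leg 1 (S44°E, 41.2 nmi): east 41.2 sin 136° = 28.62, north 41.2 cos 136° = -29.64
Leg 2 (119°, 47.6 nmi): east 47.6 sin 119° = 41.63, north 47.6 cos 119° = -23.08
Leg 3 (N47°W, 11.6 nmi): east 11.6 sin 313° = -8.48, north 11.6 cos 313° = 7.91
Leg 4 (285°, 69.4 nmi): east 69.4 sin 285° = -67.04, north 69.4 cos 285° = 17.96
Net: -5.27 east, -26.84 north. Distance = √((-5.27)² + (-26.84)²) = 27.352 nmi.

27.4 nmi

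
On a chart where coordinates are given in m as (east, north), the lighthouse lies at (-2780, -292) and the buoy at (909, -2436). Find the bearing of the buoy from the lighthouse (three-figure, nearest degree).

Δeast = 909 − -2780 = 3689.00; Δnorth = -2436 − -292 = -2144.00.
Bearing = atan2(Δeast, Δnorth) mod 360° = 120.16° ≈ 120°.

120°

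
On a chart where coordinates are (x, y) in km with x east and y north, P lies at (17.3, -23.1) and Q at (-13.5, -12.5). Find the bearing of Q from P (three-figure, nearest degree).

289°

Δeast = -13.5 − 17.3 = -30.80; Δnorth = -12.5 − -23.1 = 10.60.
Bearing = atan2(Δeast, Δnorth) mod 360° = 288.99° ≈ 289°.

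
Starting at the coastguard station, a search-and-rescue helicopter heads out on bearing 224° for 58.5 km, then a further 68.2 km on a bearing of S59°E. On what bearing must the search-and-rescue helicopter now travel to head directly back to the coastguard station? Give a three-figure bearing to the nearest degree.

347°

Leg 1 (224°, 58.5 km): east 58.5 sin 224° = -40.64, north 58.5 cos 224° = -42.08
Leg 2 (S59°E, 68.2 km): east 68.2 sin 121° = 58.46, north 68.2 cos 121° = -35.13
Net displacement: 17.82 east, -77.21 north. Direction back to start is (-17.82, 77.21): bearing = atan2(-17.82, 77.21) mod 360° = 347.00° ≈ 347°.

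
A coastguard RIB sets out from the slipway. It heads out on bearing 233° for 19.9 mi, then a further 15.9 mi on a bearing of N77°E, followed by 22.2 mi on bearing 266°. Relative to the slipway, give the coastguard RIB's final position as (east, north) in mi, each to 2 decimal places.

Leg 1 (233°, 19.9 mi): east 19.9 sin 233° = -15.89, north 19.9 cos 233° = -11.98
Leg 2 (N77°E, 15.9 mi): east 15.9 sin 77° = 15.49, north 15.9 cos 77° = 3.58
Leg 3 (266°, 22.2 mi): east 22.2 sin 266° = -22.15, north 22.2 cos 266° = -1.55
Summing: -22.55 mi east, -9.95 mi north → (-22.55, -9.95).

(-22.55, -9.95)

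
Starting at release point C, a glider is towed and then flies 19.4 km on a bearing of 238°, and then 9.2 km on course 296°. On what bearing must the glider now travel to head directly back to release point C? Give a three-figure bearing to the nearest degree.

076°

Leg 1 (238°, 19.4 km): east 19.4 sin 238° = -16.45, north 19.4 cos 238° = -10.28
Leg 2 (296°, 9.2 km): east 9.2 sin 296° = -8.27, north 9.2 cos 296° = 4.03
Net displacement: -24.72 east, -6.25 north. Direction back to start is (24.72, 6.25): bearing = atan2(24.72, 6.25) mod 360° = 75.82° ≈ 076°.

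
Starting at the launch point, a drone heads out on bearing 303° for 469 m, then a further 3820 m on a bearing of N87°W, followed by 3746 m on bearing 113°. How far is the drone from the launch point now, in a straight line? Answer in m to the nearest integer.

1263 m

Leg 1 (303°, 469 m): east 469 sin 303° = -393.34, north 469 cos 303° = 255.44
Leg 2 (N87°W, 3820 m): east 3820 sin 273° = -3814.76, north 3820 cos 273° = 199.92
Leg 3 (113°, 3746 m): east 3746 sin 113° = 3448.21, north 3746 cos 113° = -1463.68
Net: -759.89 east, -1008.32 north. Distance = √((-759.89)² + (-1008.32)²) = 1262.593 m.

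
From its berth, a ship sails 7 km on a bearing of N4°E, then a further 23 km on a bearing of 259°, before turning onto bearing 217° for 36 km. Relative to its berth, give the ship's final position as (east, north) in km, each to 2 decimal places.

Leg 1 (N4°E, 7 km): east 7 sin 4° = 0.49, north 7 cos 4° = 6.98
Leg 2 (259°, 23 km): east 23 sin 259° = -22.58, north 23 cos 259° = -4.39
Leg 3 (217°, 36 km): east 36 sin 217° = -21.67, north 36 cos 217° = -28.75
Summing: -43.75 km east, -26.16 km north → (-43.75, -26.16).

(-43.75, -26.16)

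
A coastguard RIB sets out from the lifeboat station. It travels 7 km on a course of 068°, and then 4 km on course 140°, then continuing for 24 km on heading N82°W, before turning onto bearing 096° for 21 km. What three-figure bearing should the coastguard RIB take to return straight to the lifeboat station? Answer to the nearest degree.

Leg 1 (068°, 7 km): east 7 sin 68° = 6.49, north 7 cos 68° = 2.62
Leg 2 (140°, 4 km): east 4 sin 140° = 2.57, north 4 cos 140° = -3.06
Leg 3 (N82°W, 24 km): east 24 sin 278° = -23.77, north 24 cos 278° = 3.34
Leg 4 (096°, 21 km): east 21 sin 96° = 20.88, north 21 cos 96° = -2.20
Net displacement: 6.18 east, 0.70 north. Direction back to start is (-6.18, -0.70): bearing = atan2(-6.18, -0.70) mod 360° = 263.51° ≈ 264°.

264°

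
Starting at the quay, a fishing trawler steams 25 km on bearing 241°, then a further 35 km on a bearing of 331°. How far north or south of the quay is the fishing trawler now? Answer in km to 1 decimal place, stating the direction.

18.5 km north

Leg 1 (241°, 25 km): east 25 sin 241° = -21.87, north 25 cos 241° = -12.12
Leg 2 (331°, 35 km): east 35 sin 331° = -16.97, north 35 cos 331° = 30.61
Net north component: 18.49 km.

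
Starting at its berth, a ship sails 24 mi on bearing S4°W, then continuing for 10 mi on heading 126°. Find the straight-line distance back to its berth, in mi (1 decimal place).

Leg 1 (S4°W, 24 mi): east 24 sin 184° = -1.67, north 24 cos 184° = -23.94
Leg 2 (126°, 10 mi): east 10 sin 126° = 8.09, north 10 cos 126° = -5.88
Net: 6.42 east, -29.82 north. Distance = √((6.42)² + (-29.82)²) = 30.502 mi.

30.5 mi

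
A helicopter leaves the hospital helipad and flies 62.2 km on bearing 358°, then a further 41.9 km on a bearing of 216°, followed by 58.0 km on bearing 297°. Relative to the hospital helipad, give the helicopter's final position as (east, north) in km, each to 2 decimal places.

(-78.48, 54.60)

Leg 1 (358°, 62.2 km): east 62.2 sin 358° = -2.17, north 62.2 cos 358° = 62.16
Leg 2 (216°, 41.9 km): east 41.9 sin 216° = -24.63, north 41.9 cos 216° = -33.90
Leg 3 (297°, 58.0 km): east 58.0 sin 297° = -51.68, north 58.0 cos 297° = 26.33
Summing: -78.48 km east, 54.60 km north → (-78.48, 54.60).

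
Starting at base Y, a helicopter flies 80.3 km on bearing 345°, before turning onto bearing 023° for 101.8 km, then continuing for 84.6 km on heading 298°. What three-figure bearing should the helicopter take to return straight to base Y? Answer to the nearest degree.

Leg 1 (345°, 80.3 km): east 80.3 sin 345° = -20.78, north 80.3 cos 345° = 77.56
Leg 2 (023°, 101.8 km): east 101.8 sin 23° = 39.78, north 101.8 cos 23° = 93.71
Leg 3 (298°, 84.6 km): east 84.6 sin 298° = -74.70, north 84.6 cos 298° = 39.72
Net displacement: -55.70 east, 210.99 north. Direction back to start is (55.70, -210.99): bearing = atan2(55.70, -210.99) mod 360° = 165.21° ≈ 165°.

165°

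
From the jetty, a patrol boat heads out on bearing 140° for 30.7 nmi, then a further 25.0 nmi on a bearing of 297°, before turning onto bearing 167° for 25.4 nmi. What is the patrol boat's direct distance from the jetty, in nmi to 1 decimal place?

Leg 1 (140°, 30.7 nmi): east 30.7 sin 140° = 19.73, north 30.7 cos 140° = -23.52
Leg 2 (297°, 25.0 nmi): east 25.0 sin 297° = -22.28, north 25.0 cos 297° = 11.35
Leg 3 (167°, 25.4 nmi): east 25.4 sin 167° = 5.71, north 25.4 cos 167° = -24.75
Net: 3.17 east, -36.92 north. Distance = √((3.17)² + (-36.92)²) = 37.053 nmi.

37.1 nmi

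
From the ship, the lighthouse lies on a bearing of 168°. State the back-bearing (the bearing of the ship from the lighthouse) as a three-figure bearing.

348°

Back-bearing = 168° + 180° = 348°.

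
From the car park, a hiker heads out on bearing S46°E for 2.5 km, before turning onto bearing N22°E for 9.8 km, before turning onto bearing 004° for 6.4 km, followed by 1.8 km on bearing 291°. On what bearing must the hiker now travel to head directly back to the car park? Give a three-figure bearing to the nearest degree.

196°

Leg 1 (S46°E, 2.5 km): east 2.5 sin 134° = 1.80, north 2.5 cos 134° = -1.74
Leg 2 (N22°E, 9.8 km): east 9.8 sin 22° = 3.67, north 9.8 cos 22° = 9.09
Leg 3 (004°, 6.4 km): east 6.4 sin 4° = 0.45, north 6.4 cos 4° = 6.38
Leg 4 (291°, 1.8 km): east 1.8 sin 291° = -1.68, north 1.8 cos 291° = 0.65
Net displacement: 4.24 east, 14.38 north. Direction back to start is (-4.24, -14.38): bearing = atan2(-4.24, -14.38) mod 360° = 196.41° ≈ 196°.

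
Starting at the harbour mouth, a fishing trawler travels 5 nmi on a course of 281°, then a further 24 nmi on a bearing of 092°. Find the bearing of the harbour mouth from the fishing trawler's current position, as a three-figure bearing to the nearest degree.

Leg 1 (281°, 5 nmi): east 5 sin 281° = -4.91, north 5 cos 281° = 0.95
Leg 2 (092°, 24 nmi): east 24 sin 92° = 23.99, north 24 cos 92° = -0.84
Net displacement: 19.08 east, 0.12 north. Direction back to start is (-19.08, -0.12): bearing = atan2(-19.08, -0.12) mod 360° = 269.65° ≈ 270°.

270°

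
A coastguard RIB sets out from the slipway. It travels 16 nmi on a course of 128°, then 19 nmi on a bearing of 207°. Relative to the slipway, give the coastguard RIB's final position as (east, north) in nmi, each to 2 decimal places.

Leg 1 (128°, 16 nmi): east 16 sin 128° = 12.61, north 16 cos 128° = -9.85
Leg 2 (207°, 19 nmi): east 19 sin 207° = -8.63, north 19 cos 207° = -16.93
Summing: 3.98 nmi east, -26.78 nmi north → (3.98, -26.78).

(3.98, -26.78)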